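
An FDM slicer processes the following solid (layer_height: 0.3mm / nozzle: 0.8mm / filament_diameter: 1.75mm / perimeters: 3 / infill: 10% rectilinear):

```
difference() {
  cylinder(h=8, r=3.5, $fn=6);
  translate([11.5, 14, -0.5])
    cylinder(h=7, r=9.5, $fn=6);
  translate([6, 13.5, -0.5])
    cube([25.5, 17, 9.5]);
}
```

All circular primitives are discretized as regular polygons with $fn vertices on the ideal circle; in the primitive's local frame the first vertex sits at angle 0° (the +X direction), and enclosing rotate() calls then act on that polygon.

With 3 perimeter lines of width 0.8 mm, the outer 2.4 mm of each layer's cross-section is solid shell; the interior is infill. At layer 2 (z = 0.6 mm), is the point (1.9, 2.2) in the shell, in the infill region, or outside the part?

shell

At z = 0.6 mm: the r=3.5 cylinder gives a regular 6-gon of circumradius 3.5 (constant along its height); the r=9.5 cylinder at (11.5, 14) gives a regular 6-gon of circumradius 9.5 (constant along its height); the 25.5×17 cube at (6, 13.5) contributes its full rectangle; Taking the first minus the rest: starting from the r=3.5 cylinder, the r=9.5 cylinder at (11.5, 14) misses the remaining region (no effect); the 25.5×17 cube at (6, 13.5) misses the remaining region (no effect) — 1 connected region. Overall, the cross-section is a single solid region. The nearest boundary edge runs (1.75, 3.03)→(3.50, 0.00); distance from the point to it = 0.29 mm. The point is inside the cross-section, 0.29 mm from the nearest boundary — within the 2.4 mm shell band (3 × 0.8).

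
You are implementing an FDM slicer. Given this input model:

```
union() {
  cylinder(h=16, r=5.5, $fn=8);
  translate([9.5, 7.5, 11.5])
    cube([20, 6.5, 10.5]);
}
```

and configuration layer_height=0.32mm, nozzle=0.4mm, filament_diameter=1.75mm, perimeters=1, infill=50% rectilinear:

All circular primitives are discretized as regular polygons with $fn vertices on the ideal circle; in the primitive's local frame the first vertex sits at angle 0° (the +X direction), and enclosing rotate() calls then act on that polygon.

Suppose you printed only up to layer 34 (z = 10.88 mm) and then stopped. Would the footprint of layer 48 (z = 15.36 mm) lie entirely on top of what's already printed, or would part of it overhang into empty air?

Compare the two slices. At z = 10.88: the cylinder: section is a regular 8-gon, circumradius r=5.5 (area = (8/2)·5.500²·sin(360°/8) = 85.56 mm²); the cube at (9.5, 7.5) is not intersected at this z (z outside [11.5, 22]); Combining (union): only the r=5.5 cylinder is present, so the union is just that shape — area = 85.56 mm². At z = 15.36: the cylinder: section is a regular 8-gon, circumradius r=5.5 (area = (8/2)·5.500²·sin(360°/8) = 85.56 mm²); the cube at (9.5, 7.5) is present — its section is the full 20×6.5 rectangle (area 130.00 mm²); Merging all regions: the 2 present regions are separate (no shared area or edge), so areas and boundary lengths simply add and each stays a separate island — area = 215.56 mm². Checking containment: at z = 15.36 the cross-section extends beyond the z = 10.88 cross-section by about 130.00 mm².

part overhangs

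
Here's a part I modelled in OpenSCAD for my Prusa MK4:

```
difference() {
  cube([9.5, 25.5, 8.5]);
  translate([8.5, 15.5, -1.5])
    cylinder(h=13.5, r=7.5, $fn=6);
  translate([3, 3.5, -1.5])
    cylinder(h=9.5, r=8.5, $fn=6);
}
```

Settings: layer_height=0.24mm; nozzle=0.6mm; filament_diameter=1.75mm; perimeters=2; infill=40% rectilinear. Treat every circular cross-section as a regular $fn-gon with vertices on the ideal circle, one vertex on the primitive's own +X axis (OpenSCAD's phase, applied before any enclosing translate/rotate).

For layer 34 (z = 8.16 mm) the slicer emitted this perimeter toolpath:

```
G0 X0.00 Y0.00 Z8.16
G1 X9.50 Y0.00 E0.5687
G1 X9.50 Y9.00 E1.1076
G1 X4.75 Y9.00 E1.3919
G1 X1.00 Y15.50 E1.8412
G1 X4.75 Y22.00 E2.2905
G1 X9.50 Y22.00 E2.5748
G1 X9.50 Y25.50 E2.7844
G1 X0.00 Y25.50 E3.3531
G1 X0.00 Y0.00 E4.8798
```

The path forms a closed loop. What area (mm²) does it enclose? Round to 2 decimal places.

Apply the shoelace formula to the sequence of (X, Y) vertices; enclosed area = 156.12 mm².

156.12 mm²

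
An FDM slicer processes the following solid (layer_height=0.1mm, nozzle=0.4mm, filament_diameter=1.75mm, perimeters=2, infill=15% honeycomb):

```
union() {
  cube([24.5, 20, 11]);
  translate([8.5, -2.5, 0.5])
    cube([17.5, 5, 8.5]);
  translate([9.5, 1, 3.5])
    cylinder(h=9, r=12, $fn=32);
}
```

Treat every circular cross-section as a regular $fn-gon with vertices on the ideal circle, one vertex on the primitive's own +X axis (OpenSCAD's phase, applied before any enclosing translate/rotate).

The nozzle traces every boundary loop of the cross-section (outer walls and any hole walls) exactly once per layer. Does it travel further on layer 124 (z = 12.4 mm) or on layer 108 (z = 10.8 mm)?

layer 108 (z = 10.8 mm)

Layer 124 (z = 12.4): the cube does not reach this height (z outside [0, 11]); the cube at (8.5, -2.5) is not intersected at this z (z outside [0.5, 9]); the r=12 cylinder at (9.5, 1) gives a regular 32-gon of circumradius 12 (constant along its height) (perimeter = 2·32·12.000·sin(180°/32) = 75.28 mm); Merging all regions: only the r=12 cylinder at (9.5, 1) is present, so the union is just that shape — boundary = 75.28 mm. So its perimeter = 75.28 mm. Layer 108 (z = 10.8): the cube (footprint 24.5×20) is included at this height (perimeter 89.00 mm); the cube at (8.5, -2.5) does not reach this height (z outside [0.5, 9]); the r=12 cylinder at (9.5, 1) contributes a regular 32-gon of circumradius 12 (perimeter = 2·32·12.000·sin(180°/32) = 75.28 mm); Combining (union): the regions partially overlap (shared area 233.99 mm²), so the edge portions inside another operand are dropped and the merged outline is re-measured after clipping — boundary = 103.79 mm. So its perimeter = 103.79 mm. Layer 108 is larger (103.79 vs 75.28 mm).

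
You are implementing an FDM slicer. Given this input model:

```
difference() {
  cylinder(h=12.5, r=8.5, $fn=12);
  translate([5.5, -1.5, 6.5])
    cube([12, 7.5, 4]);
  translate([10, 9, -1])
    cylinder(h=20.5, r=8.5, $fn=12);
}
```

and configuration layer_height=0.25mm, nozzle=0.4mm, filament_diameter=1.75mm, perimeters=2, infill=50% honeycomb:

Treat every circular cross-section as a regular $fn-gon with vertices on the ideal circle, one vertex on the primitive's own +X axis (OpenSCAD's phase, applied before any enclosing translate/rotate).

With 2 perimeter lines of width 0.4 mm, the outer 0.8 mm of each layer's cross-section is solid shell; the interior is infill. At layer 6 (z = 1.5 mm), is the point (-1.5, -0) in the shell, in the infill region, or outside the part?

At z = 1.5 mm: the r=8.5 cylinder gives a regular 12-gon of circumradius 8.5 (constant along its height); the cube at (5.5, -1.5) is absent (z outside [6.5, 10.5]); the r=8.5 cylinder at (10, 9) contributes a regular 12-gon of circumradius 8.5; Taking the first minus the rest: starting from the r=8.5 cylinder, the r=8.5 cylinder at (10, 9) partially overlaps it — only the 20.71 mm² overlap (of its 216.75 mm²) is removed, clipping the outline — 1 connected region. Overall, the cross-section is a single solid region. The nearest boundary edge runs (2.64, 4.75)→(5.75, 1.64); distance from the point to it = 6.29 mm. The point is inside the cross-section and 6.29 mm from the nearest boundary — more than the 0.8 mm shell width (2 × 0.4), so it's in the infill interior.

infill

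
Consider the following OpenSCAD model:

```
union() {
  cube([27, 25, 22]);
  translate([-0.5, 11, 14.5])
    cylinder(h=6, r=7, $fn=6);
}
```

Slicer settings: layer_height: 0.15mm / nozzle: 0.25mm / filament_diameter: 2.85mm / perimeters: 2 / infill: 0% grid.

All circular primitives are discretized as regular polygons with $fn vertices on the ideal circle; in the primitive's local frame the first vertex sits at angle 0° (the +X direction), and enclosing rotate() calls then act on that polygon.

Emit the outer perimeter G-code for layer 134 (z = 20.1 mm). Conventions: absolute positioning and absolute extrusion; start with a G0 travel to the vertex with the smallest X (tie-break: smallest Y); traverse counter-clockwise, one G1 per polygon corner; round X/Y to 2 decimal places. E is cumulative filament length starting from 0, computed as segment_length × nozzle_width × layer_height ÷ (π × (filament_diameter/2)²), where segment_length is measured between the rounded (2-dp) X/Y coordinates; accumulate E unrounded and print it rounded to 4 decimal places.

At z = 20.1 mm: the cube (footprint 27×25) is included at this height; the cylinder at (-0.5, 11): section is a regular 6-gon, circumradius r=7; Merging all regions: the regions partially overlap (shared area 57.59 mm²), so overlapping operands fuse into one piece — 1 connected region. The outline is a single polygon with 9 vertices. Extrusion per mm of travel: 0.25 × 0.15 / (π × 1.425²) = 0.005878. Accumulating E over each segment gives final E = 0.6694.

G0 X-7.50 Y11.00 Z20.10
G1 X-4.00 Y4.94 E0.0411
G1 X0.00 Y4.94 E0.0647
G1 X0.00 Y0.00 E0.0937
G1 X27.00 Y0.00 E0.2524
G1 X27.00 Y25.00 E0.3994
G1 X0.00 Y25.00 E0.5581
G1 X0.00 Y17.06 E0.6047
G1 X-4.00 Y17.06 E0.6283
G1 X-7.50 Y11.00 E0.6694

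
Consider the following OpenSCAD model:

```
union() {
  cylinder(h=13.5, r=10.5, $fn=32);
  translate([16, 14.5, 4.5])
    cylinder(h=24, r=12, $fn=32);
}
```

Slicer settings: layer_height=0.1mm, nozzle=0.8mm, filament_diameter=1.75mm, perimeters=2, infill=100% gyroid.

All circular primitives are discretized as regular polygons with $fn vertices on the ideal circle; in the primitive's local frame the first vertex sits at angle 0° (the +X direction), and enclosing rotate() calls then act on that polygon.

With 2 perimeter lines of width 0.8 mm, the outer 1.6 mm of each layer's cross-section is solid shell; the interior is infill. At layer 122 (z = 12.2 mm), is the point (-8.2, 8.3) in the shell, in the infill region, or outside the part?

At z = 12.2 mm: the r=10.5 cylinder contributes a regular 32-gon of circumradius 10.5; the r=12 cylinder at (16, 14.5) gives a regular 32-gon of circumradius 12 (constant along its height); Taking the union: the regions partially overlap (shared area 3.38 mm²), so overlapping operands fuse into one piece — 1 connected region. Overall, the cross-section is a single solid region. The nearest boundary edge runs (-8.73, 5.83)→(-7.42, 7.42); distance from the point to it = 1.17 mm. The point is not inside any of the regions above, so it lies outside the cross-section (1.17 mm from the nearest boundary).

outside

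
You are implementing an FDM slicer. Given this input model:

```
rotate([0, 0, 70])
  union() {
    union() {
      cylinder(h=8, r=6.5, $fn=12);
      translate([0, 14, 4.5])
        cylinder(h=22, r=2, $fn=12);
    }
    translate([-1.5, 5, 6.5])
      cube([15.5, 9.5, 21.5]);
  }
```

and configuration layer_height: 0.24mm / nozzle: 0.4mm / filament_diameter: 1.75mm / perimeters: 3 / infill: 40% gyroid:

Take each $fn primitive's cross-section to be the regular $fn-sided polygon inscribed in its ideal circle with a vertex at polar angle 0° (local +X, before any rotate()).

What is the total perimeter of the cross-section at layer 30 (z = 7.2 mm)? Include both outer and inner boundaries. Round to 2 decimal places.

80.05 mm

At z = 7.2 mm: the cylinder: section is a regular 12-gon, circumradius r=6.5 (perimeter = 2·12·6.500·sin(180°/12) = 40.38 mm); the cylinder at (0, 14): section is a regular 12-gon, circumradius r=2 (perimeter = 2·12·2.000·sin(180°/12) = 12.42 mm); Taking the union: the 2 present regions are separate (no shared area or edge), so areas and boundary lengths simply add and each stays a separate island — boundary = 52.80 mm; the 15.5×9.5 cube at (-1.5, 5) contributes its full rectangle (perimeter 50.00 mm); Taking the union: the regions partially overlap (shared area 12.93 mm²), so the edge portions inside another operand are dropped and the merged outline is re-measured after clipping — boundary = 80.05 mm; (rotated 70° about Z; rotation is an isometry so areas/perimeters/island counts are preserved). Overall, the cross-section is a single solid region. Total boundary length (outer) = 80.05 mm.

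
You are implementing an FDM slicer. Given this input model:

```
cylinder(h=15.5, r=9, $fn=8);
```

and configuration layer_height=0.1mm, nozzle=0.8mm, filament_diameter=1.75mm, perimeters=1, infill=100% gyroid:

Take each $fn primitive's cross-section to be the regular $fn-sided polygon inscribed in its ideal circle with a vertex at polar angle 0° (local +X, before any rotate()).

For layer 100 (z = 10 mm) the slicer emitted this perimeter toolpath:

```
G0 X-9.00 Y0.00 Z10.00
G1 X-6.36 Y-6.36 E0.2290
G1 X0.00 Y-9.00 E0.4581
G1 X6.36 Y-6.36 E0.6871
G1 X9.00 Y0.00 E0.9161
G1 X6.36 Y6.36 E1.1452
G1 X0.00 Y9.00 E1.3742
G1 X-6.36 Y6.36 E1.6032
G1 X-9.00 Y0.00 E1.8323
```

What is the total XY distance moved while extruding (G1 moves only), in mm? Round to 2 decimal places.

55.09 mm

Sum the Euclidean lengths of each G1 segment: total = 55.09 mm.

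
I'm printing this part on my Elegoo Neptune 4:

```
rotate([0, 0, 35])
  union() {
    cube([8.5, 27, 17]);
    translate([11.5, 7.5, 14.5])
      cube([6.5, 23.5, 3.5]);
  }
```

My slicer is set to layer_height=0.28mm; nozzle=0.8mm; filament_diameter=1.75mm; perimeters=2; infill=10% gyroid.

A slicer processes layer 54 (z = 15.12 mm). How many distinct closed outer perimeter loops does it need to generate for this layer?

2

At z = 15.12 mm: the cube (footprint 8.5×27) is included at this height; the cube at (11.5, 7.5) (footprint 6.5×23.5) is included at this height; Taking the union: the 2 present regions are separate (no shared area or edge), so areas and boundary lengths simply add and each stays a separate island — 2 connected regions; (whole slice rotated 35° about Z — lengths, areas and connectivity unchanged). The result has 2 disconnected regions.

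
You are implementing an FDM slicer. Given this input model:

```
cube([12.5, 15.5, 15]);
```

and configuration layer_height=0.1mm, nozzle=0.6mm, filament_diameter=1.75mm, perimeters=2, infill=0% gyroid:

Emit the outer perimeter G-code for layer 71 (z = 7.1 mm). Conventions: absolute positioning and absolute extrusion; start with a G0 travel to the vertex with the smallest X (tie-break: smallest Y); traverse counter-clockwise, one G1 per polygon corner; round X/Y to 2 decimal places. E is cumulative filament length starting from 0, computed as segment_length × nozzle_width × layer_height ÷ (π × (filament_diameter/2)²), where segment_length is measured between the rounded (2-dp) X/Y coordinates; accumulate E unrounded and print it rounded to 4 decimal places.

At z = 7.1 mm: the cube (footprint 12.5×15.5) is included at this height. The outline is a single polygon with 4 vertices. Extrusion per mm of travel: 0.6 × 0.1 / (π × 0.875²) = 0.024945. Accumulating E over each segment gives final E = 1.3969.

G0 X0.00 Y0.00 Z7.10
G1 X12.50 Y0.00 E0.3118
G1 X12.50 Y15.50 E0.6985
G1 X0.00 Y15.50 E1.0103
G1 X0.00 Y0.00 E1.3969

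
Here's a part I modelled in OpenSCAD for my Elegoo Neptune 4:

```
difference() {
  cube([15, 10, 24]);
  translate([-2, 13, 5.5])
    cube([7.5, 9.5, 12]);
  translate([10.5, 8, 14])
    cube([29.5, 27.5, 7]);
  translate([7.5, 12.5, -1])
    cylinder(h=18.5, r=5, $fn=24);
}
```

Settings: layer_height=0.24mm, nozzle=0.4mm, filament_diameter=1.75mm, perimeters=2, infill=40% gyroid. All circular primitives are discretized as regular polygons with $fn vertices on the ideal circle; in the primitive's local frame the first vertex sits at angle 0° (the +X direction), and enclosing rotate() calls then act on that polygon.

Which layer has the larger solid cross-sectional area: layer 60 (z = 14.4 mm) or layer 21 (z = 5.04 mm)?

Layer 60 (z = 14.4): the 15×10 cube contributes its full rectangle (area 150.00 mm²); the cube at (-2, 13) is present — its section is the full 7.5×9.5 rectangle (area 71.25 mm²); the 29.5×27.5 cube at (10.5, 8) contributes its full rectangle (area 811.25 mm²); the r=5 cylinder at (7.5, 12.5) gives a regular 24-gon of circumradius 5 (constant along its height) (area = (24/2)·5.000²·sin(360°/24) = 77.65 mm²); Taking the first minus the rest: starting from the 15×10 cube (150.00 mm²), the 7.5×9.5 cube at (-2, 13) misses the remaining region (no effect); the 29.5×27.5 cube at (10.5, 8) partially overlaps it — only the 9.00 mm² overlap (of its 811.25 mm²) is removed, clipping the outline; the r=5 cylinder at (7.5, 12.5) partially overlaps it — only the 13.98 mm² overlap (of its 77.65 mm²) is removed, clipping the outline — area = 127.02 mm². So its area = 127.02 mm². Layer 21 (z = 5.04): the cube is present — its section is the full 15×10 rectangle (area 150.00 mm²); the cube at (-2, 13) is not intersected at this z (z outside [5.5, 17.5]); the cube at (10.5, 8) is absent (z outside [14, 21]); the cylinder at (7.5, 12.5): section is a regular 24-gon, circumradius r=5 (area = (24/2)·5.000²·sin(360°/24) = 77.65 mm²); Subtracting the remaining from the first: starting from the 15×10 cube (150.00 mm²), the r=5 cylinder at (7.5, 12.5) partially overlaps it — only the 15.06 mm² overlap (of its 77.65 mm²) is removed, clipping the outline — area = 134.94 mm². So its area = 134.94 mm². Layer 21 is larger (134.94 vs 127.02 mm²).

layer 21 (z = 5.04 mm)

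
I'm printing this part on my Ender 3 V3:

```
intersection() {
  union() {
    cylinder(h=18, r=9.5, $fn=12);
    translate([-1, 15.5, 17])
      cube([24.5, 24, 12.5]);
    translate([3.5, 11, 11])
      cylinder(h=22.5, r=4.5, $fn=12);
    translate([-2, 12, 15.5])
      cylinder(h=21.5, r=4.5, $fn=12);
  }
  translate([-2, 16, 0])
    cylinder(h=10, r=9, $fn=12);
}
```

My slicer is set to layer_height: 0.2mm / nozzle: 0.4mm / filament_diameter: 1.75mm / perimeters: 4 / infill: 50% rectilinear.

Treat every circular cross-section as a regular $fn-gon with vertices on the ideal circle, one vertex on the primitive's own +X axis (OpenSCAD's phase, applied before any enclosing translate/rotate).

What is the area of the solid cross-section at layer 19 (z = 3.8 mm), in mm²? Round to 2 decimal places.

10.79 mm²

At z = 3.8 mm: the r=9.5 cylinder contributes a regular 12-gon of circumradius 9.5 (area = (12/2)·9.500²·sin(360°/12) = 270.75 mm²); the cube at (-1, 15.5) is absent (z outside [17, 29.5]); the cylinder at (3.5, 11) is absent (z outside [11, 33.5]); the cylinder at (-2, 12) is absent (z outside [15.5, 37]); Combining (union): only the r=9.5 cylinder is present, so the union is just that shape — area = 270.75 mm²; the r=9 cylinder at (-2, 16) contributes a regular 12-gon of circumradius 9 (area = (12/2)·9.000²·sin(360°/12) = 243.00 mm²); Taking the intersection: the r=9 cylinder at (-2, 16) partially overlaps that combined region; clipping to the common part keeps 10.79 mm² — area = 10.79 mm². Overall, the cross-section is a single solid region. Net area = 10.79 mm².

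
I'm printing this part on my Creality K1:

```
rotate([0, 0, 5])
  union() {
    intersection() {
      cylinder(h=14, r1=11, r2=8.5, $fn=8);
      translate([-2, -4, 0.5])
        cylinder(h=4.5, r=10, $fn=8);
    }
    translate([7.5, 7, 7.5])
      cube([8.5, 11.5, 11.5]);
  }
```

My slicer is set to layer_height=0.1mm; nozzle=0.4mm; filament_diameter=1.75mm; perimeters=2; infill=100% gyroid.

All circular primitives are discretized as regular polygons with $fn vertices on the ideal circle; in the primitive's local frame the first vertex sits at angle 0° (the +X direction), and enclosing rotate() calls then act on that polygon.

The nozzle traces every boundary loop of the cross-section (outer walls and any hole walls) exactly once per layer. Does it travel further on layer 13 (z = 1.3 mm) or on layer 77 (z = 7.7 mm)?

Layer 13 (z = 1.3): the cone (r1=11→r2=8.5) has section circumradius 10.768 here — a regular 8-gon (perimeter = 2·8·10.768·sin(180°/8) = 65.93 mm); the r=10 cylinder at (-2, -4) contributes a regular 8-gon of circumradius 10 (perimeter = 2·8·10.000·sin(180°/8) = 61.23 mm); Keeping only the common overlap: the r=10 cylinder at (-2, -4) partially overlaps the cone; clipping to the common part keeps 216.52 mm² — boundary = 54.07 mm; the cube at (7.5, 7) is not intersected at this z (z outside [7.5, 19]); Merging all regions: only that combined region is present, so the union is just that shape — boundary = 54.07 mm; (rotated 5° about Z; rotation is an isometry so areas/perimeters/island counts are preserved). So its perimeter = 54.07 mm. Layer 77 (z = 7.7): the cone: at t=0.550 of its height the radius interpolates to r₁+(r₂−r₁)t = 9.625, giving a regular 8-gon of that circumradius (perimeter = 2·8·9.625·sin(180°/8) = 58.93 mm); the cylinder at (-2, -4) is absent (z outside [0.5, 5]); After intersecting: at least one operand is absent at this height, so nothing remains; the cube at (7.5, 7) is present — its section is the full 8.5×11.5 rectangle (perimeter 40.00 mm); Taking the union: only the 8.5×11.5 cube at (7.5, 7) is present, so the union is just that shape — boundary = 40.00 mm; (rotated 5° about Z; rotation is an isometry so areas/perimeters/island counts are preserved). So its perimeter = 40.00 mm. Layer 13 is larger (54.07 vs 40.00 mm).

layer 13 (z = 1.3 mm)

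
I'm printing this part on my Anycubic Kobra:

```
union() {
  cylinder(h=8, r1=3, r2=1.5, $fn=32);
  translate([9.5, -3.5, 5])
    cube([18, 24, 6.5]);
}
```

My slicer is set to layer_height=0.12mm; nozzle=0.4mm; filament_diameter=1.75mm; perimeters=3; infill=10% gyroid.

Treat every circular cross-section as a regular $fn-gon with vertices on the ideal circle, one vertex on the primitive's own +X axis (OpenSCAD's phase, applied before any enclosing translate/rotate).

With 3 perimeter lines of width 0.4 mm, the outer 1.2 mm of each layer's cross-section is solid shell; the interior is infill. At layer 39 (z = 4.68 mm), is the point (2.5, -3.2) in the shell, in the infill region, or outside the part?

outside

At z = 4.68 mm: the cone (r1=3→r2=1.5) has section circumradius 2.123 here — a regular 32-gon; the cube at (9.5, -3.5) is not intersected at this z (z outside [5, 11.5]); Combining (union): only the cone is present, so the union is just that shape — 1 connected region. Overall, the cross-section is a single solid region. The nearest boundary edge runs (1.18, -1.76)→(1.50, -1.50); distance from the point to it = 1.95 mm. The point is not inside any of the regions above, so it lies outside the cross-section (1.95 mm from the nearest boundary).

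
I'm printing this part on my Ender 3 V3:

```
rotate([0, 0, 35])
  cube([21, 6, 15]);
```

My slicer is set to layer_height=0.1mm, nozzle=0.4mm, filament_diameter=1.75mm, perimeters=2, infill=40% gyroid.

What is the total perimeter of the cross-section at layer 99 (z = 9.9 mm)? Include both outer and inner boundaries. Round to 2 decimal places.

54.00 mm

At z = 9.9 mm: the cube is present — its section is the full 21×6 rectangle (perimeter 54.00 mm); (rotated 35° about Z; rotation is an isometry so areas/perimeters/island counts are preserved). Overall, the cross-section is a single solid region. Total boundary length (outer) = 54.00 mm.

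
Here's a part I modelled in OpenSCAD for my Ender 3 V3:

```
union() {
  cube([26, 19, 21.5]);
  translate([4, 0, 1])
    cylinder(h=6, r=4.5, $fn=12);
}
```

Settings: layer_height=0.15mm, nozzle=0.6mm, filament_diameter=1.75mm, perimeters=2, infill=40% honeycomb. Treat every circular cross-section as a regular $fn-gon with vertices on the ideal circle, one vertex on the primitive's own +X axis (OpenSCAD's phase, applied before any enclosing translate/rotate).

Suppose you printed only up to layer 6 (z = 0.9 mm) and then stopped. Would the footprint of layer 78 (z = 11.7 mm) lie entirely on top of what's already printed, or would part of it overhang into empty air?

entirely on top

Compare the two slices. At z = 0.9: the cube (footprint 26×19) is included at this height (area 494.00 mm²); the cylinder at (4, 0) is not intersected at this z (z outside [1, 7]); Combining (union): only the 26×19 cube is present, so the union is just that shape — area = 494.00 mm². At z = 11.7: the cube (footprint 26×19) is included at this height (area 494.00 mm²); the cylinder at (4, 0) is not intersected at this z (z outside [1, 7]); Merging all regions: only the 26×19 cube is present, so the union is just that shape — area = 494.00 mm². Checking containment: the cross-section at z = 11.7 is a subset of the cross-section at z = 0.9.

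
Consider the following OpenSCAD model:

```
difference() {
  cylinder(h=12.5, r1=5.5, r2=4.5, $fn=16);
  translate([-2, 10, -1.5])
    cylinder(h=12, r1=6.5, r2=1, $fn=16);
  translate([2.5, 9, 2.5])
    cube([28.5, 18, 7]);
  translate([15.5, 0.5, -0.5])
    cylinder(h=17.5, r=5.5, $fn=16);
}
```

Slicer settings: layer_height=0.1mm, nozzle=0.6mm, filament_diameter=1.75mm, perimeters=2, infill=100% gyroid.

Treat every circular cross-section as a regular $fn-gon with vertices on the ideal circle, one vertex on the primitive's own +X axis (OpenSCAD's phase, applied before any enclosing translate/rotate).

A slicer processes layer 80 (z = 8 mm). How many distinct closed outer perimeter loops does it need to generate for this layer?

1

At z = 8 mm: the cone: at t=0.640 of its height the radius interpolates to r₁+(r₂−r₁)t = 4.860, giving a regular 16-gon of that circumradius; the cone at (-2, 10): at t=0.792 of its height the radius interpolates to r₁+(r₂−r₁)t = 2.146, giving a regular 16-gon of that circumradius; the cube at (2.5, 9) is present — its section is the full 28.5×18 rectangle; the r=5.5 cylinder at (15.5, 0.5) gives a regular 16-gon of circumradius 5.5 (constant along its height); Subtracting the remaining from the first: starting from the cone, the cone at (-2, 10) misses the remaining region (no effect); the 28.5×18 cube at (2.5, 9) misses the remaining region (no effect); the r=5.5 cylinder at (15.5, 0.5) misses the remaining region (no effect) — 1 connected region. The result has 1 disconnected region.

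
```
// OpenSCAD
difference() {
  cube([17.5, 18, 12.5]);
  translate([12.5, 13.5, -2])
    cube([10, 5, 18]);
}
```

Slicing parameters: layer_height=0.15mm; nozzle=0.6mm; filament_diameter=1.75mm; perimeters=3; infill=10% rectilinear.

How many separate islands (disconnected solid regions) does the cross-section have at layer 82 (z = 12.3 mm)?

1

At z = 12.3 mm: the 17.5×18 cube contributes its full rectangle; the cube at (12.5, 13.5) is present — its section is the full 10×5 rectangle; Subtracting the remaining from the first: starting from the 17.5×18 cube, the 10×5 cube at (12.5, 13.5) partially overlaps it — only the 22.50 mm² overlap (of its 50.00 mm²) is removed, clipping the outline — 1 connected region. Overall, the cross-section is a single solid region. Island count = 1.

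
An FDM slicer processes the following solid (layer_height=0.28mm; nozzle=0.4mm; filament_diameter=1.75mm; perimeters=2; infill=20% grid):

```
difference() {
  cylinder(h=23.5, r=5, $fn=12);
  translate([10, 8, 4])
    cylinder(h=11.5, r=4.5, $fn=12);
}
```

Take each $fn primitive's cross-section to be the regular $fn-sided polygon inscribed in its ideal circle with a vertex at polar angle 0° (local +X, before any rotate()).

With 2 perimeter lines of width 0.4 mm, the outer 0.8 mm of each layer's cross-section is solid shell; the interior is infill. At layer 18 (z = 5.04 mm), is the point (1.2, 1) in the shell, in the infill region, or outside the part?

At z = 5.04 mm: the cylinder: section is a regular 12-gon, circumradius r=5; the r=4.5 cylinder at (10, 8) gives a regular 12-gon of circumradius 4.5 (constant along its height); After the difference (first − rest): starting from the r=5 cylinder, the r=4.5 cylinder at (10, 8) misses the remaining region (no effect) — 1 connected region. Overall, the cross-section is a single solid region. The nearest boundary edge runs (2.50, 4.33)→(4.33, 2.50); distance from the point to it = 3.27 mm. The point is inside the cross-section and 3.27 mm from the nearest boundary — more than the 0.8 mm shell width (2 × 0.4), so it's in the infill interior.

infill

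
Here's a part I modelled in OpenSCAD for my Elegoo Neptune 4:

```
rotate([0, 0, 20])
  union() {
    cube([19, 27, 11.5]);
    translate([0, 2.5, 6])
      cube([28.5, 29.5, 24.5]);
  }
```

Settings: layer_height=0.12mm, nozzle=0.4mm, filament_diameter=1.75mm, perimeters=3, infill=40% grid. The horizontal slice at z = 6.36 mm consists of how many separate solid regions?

At z = 6.36 mm: the cube is present — its section is the full 19×27 rectangle; the 28.5×29.5 cube at (0, 2.5) contributes its full rectangle; Taking the union: the regions partially overlap (shared area 465.50 mm²), so overlapping operands fuse into one piece — 1 connected region; (whole slice rotated 20° about Z — lengths, areas and connectivity unchanged). The result has 1 disconnected region.

1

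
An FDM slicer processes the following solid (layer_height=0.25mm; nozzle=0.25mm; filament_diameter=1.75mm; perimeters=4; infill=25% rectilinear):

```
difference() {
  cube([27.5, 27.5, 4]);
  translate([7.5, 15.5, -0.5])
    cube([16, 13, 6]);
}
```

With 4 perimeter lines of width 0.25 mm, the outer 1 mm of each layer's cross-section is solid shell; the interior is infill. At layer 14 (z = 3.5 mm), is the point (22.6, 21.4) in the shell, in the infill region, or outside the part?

outside

At z = 3.5 mm: the cube is present — its section is the full 27.5×27.5 rectangle; the cube at (7.5, 15.5) (footprint 16×13) is included at this height; Subtracting the remaining from the first: starting from the 27.5×27.5 cube, the 16×13 cube at (7.5, 15.5) partially overlaps it — only the 192.00 mm² overlap (of its 208.00 mm²) is removed, clipping the outline — 1 connected region. Overall, the cross-section is a single solid region. The nearest boundary edge runs (23.50, 15.50)→(23.50, 27.50); distance from the point to it = 0.90 mm. The point is not inside any of the regions above, so it lies outside the cross-section (0.90 mm from the nearest boundary).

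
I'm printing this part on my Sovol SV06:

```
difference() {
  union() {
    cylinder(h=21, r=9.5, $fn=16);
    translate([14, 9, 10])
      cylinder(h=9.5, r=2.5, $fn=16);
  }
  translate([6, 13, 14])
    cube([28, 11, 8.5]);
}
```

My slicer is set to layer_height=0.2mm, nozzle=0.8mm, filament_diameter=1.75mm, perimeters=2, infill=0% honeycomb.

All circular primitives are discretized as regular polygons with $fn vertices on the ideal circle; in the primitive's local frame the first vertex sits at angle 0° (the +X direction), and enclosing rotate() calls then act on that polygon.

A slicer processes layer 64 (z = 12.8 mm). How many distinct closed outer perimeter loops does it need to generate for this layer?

At z = 12.8 mm: the r=9.5 cylinder contributes a regular 16-gon of circumradius 9.5; the r=2.5 cylinder at (14, 9) gives a regular 16-gon of circumradius 2.5 (constant along its height); Taking the union: the 2 present regions are separate (no shared area or edge), so areas and boundary lengths simply add and each stays a separate island — 2 connected regions; the cube at (6, 13) is absent (z outside [14, 22.5]); After the difference (first − rest): none of the subtracted shapes is present at this height, so the result so far is unchanged — 2 connected regions. The result has 2 disconnected regions.

2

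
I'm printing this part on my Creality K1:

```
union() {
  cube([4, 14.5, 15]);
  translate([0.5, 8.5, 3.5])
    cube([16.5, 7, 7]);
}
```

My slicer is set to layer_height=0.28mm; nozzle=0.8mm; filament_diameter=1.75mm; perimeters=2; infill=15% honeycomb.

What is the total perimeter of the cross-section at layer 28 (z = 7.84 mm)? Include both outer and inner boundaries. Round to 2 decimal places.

65.00 mm

At z = 7.84 mm: the cube is present — its section is the full 4×14.5 rectangle (perimeter 37.00 mm); the cube at (0.5, 8.5) is present — its section is the full 16.5×7 rectangle (perimeter 47.00 mm); Taking the union: the regions partially overlap (shared area 21.00 mm²), so the edge portions inside another operand are dropped and the merged outline is re-measured after clipping — boundary = 65.00 mm. Overall, the cross-section is a single solid region. Total boundary length (outer) = 65.00 mm.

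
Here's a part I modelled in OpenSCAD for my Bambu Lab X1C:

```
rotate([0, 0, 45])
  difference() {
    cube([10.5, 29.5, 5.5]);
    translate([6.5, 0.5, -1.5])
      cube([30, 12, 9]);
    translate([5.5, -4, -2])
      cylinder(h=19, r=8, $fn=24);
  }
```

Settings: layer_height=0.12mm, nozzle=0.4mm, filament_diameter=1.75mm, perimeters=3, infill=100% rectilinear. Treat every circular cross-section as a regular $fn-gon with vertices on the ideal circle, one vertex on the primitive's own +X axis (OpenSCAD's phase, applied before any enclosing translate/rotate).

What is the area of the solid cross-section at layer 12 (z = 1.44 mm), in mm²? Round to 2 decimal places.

237.87 mm²

At z = 1.44 mm: the cube is present — its section is the full 10.5×29.5 rectangle (area 309.75 mm²); the cube at (6.5, 0.5) is present — its section is the full 30×12 rectangle (area 360.00 mm²); the r=8 cylinder at (5.5, -4) contributes a regular 24-gon of circumradius 8 (area = (24/2)·8.000²·sin(360°/24) = 198.77 mm²); Subtracting the remaining from the first: starting from the 10.5×29.5 cube (309.75 mm²), the 30×12 cube at (6.5, 0.5) partially overlaps it — only the 48.00 mm² overlap (of its 360.00 mm²) is removed, clipping the outline; the r=8 cylinder at (5.5, -4) partially overlaps it — only the 23.88 mm² overlap (of its 198.77 mm²) is removed, clipping the outline — area = 237.87 mm²; (rotated 45° about Z; rotation is an isometry so areas/perimeters/island counts are preserved). Overall, the cross-section is a single solid region. Net area = 237.87 mm².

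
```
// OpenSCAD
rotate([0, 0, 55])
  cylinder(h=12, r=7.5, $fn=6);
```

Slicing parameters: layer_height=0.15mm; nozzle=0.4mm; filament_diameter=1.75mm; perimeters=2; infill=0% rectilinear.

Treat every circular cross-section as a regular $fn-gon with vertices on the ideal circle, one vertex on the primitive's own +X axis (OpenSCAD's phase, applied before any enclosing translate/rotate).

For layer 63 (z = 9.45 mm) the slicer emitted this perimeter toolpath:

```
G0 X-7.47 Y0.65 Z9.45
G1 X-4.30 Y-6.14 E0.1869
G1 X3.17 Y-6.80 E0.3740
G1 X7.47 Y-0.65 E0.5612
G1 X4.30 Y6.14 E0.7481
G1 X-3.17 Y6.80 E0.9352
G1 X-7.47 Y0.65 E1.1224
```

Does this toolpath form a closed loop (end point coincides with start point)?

yes

Start point (G0): (-7.47, 0.65). End point (last G1): the path returns to the start — closed.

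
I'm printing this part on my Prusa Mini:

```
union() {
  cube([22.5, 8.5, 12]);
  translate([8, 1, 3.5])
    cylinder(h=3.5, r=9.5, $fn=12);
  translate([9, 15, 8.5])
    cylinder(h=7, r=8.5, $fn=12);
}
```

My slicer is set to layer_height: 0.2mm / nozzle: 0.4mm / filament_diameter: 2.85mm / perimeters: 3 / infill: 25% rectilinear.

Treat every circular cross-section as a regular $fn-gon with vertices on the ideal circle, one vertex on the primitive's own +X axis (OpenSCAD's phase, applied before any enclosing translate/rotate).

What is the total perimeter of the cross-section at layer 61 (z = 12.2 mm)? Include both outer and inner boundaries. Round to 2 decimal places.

52.80 mm

At z = 12.2 mm: the cube is absent (z outside [0, 12]); the cylinder at (8, 1) does not reach this height (z outside [3.5, 7]); the r=8.5 cylinder at (9, 15) contributes a regular 12-gon of circumradius 8.5 (perimeter = 2·12·8.500·sin(180°/12) = 52.80 mm); Combining (union): only the r=8.5 cylinder at (9, 15) is present, so the union is just that shape — boundary = 52.80 mm. Overall, the cross-section is a single solid region. Total boundary length (outer) = 52.80 mm.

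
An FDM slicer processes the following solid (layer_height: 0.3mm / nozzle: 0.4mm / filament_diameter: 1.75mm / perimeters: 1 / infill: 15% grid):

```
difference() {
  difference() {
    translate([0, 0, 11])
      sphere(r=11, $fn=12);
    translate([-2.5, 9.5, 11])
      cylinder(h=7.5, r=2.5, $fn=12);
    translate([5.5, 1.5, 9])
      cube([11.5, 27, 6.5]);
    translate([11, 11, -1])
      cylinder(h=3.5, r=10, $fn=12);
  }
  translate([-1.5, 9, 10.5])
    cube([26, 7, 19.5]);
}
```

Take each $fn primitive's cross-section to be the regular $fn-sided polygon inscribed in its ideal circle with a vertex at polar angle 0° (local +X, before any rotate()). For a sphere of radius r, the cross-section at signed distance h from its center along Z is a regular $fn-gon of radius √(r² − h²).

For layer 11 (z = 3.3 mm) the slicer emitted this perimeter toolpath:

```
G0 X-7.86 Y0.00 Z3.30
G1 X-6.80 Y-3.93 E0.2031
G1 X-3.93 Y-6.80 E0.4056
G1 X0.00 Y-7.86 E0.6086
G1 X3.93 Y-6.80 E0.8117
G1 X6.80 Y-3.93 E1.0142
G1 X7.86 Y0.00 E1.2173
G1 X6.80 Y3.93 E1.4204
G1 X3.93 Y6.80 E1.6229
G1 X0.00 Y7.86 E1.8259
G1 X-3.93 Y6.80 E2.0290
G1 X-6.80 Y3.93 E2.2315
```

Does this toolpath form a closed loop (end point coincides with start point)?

Start point (G0): (-7.86, 0.00). End point (last G1): the path does not return to the start — open.

no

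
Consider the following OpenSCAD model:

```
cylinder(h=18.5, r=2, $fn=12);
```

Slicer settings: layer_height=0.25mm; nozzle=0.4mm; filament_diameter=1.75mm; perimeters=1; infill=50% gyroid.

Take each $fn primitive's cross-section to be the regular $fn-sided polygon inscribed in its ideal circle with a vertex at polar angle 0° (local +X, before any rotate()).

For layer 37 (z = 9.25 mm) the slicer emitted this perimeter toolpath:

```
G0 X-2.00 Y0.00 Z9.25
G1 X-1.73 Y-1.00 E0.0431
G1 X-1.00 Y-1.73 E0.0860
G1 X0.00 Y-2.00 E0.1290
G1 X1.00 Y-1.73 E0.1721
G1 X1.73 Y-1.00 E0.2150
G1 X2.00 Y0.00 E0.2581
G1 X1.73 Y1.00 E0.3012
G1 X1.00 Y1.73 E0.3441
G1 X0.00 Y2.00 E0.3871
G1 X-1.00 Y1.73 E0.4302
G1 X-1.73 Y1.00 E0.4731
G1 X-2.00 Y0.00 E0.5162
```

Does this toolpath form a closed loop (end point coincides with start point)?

Start point (G0): (-2.00, 0.00). End point (last G1): the path returns to the start — closed.

yes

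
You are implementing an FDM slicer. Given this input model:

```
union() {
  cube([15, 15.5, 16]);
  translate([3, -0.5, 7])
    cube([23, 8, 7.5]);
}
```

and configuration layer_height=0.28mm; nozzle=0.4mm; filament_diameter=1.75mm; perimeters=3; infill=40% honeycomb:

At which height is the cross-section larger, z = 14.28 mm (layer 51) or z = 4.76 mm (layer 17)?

Layer 51 (z = 14.28): the cube (footprint 15×15.5) is included at this height (area 232.50 mm²); the cube at (3, -0.5) is present — its section is the full 23×8 rectangle (area 184.00 mm²); Merging all regions: the regions partially overlap — summed areas 416.50 mm² minus the doubly-counted overlap 90.00 mm² gives 326.50 mm² — area = 326.50 mm². So its area = 326.50 mm². Layer 17 (z = 4.76): the cube is present — its section is the full 15×15.5 rectangle (area 232.50 mm²); the cube at (3, -0.5) is not intersected at this z (z outside [7, 14.5]); Taking the union: only the 15×15.5 cube is present, so the union is just that shape — area = 232.50 mm². So its area = 232.50 mm². Layer 51 is larger (326.50 vs 232.50 mm²).

layer 51 (z = 14.28 mm)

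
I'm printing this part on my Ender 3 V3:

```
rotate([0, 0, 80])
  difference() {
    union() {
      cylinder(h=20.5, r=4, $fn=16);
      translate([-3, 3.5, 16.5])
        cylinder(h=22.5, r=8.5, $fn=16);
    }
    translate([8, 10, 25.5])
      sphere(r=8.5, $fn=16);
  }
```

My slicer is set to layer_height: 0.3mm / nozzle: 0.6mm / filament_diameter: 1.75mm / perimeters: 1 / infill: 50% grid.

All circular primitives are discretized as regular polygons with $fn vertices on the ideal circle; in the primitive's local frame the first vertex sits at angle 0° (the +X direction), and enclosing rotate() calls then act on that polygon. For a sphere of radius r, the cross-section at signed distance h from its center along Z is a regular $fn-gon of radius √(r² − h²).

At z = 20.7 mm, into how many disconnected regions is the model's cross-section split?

At z = 20.7 mm: the cylinder is not intersected at this z (z outside [0, 20.5]); the r=8.5 cylinder at (-3, 3.5) contributes a regular 16-gon of circumradius 8.5; Combining (union): only the r=8.5 cylinder at (-3, 3.5) is present, so the union is just that shape — 1 connected region; the r=8.5 sphere at (8, 10) slices to a regular 16-gon of circumradius 7.015 (√(r²−h²) with h=4.8 from center); Taking the first minus the rest: starting from that combined region, the r=8.5 sphere at (8, 10) partially overlaps it — only the 14.47 mm² overlap (of its 150.65 mm²) is removed, clipping the outline — 1 connected region; (rotated 80° about Z; rotation is an isometry so areas/perimeters/island counts are preserved). The result has 1 disconnected region.

1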